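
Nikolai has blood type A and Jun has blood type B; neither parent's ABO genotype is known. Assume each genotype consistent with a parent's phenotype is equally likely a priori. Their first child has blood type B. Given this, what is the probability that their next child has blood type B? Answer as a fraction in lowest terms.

Possible genotypes: Nikolai ∈ {AA, AO}; Jun ∈ {BB, BO}.
Weight each parental genotype pair by prior × P(type-B child):
  AO × BB: posterior weight 2/3; P(next child type B) = 1/2.
  AO × BO: posterior weight 1/3; P(next child type B) = 1/4.
Weighted sum = 5/12.

5/12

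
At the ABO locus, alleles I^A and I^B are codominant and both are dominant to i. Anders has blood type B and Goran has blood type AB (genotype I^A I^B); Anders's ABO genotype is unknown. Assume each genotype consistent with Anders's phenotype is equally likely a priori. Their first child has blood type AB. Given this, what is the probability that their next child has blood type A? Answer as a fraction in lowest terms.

Possible genotypes: Anders ∈ {I^B I^B, I^B i}; Goran ∈ {I^A I^B}.
Weight each parental genotype pair by prior × P(type-AB child):
  I^B I^B × I^A I^B: posterior weight 2/3; P(next child type A) = 0.
  I^B i × I^A I^B: posterior weight 1/3; P(next child type A) = 1/4.
Weighted sum = 1/12.

1/12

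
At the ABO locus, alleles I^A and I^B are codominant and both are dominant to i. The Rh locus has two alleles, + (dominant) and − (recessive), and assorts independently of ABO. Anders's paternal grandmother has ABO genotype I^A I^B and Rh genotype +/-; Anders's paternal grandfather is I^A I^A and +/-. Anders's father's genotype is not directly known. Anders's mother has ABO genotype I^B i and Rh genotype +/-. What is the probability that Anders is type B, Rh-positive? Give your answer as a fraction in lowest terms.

Anders's father's ABO genotype from I^A I^B × I^A I^A: 1/2 I^A I^A, 1/2 I^A I^B.
Crossing each possibility with the mother I^B i and summing P(type B): 1/2·0 + 1/2·1/2 = 1/4.
Similarly for Rh via the father's Rh distribution: P(Rh+) = 3/4.
Independent loci: 1/4 × 3/4 = 3/16.

3/16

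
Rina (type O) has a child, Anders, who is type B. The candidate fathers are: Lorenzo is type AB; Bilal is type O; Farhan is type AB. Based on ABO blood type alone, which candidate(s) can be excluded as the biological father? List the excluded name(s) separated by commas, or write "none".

Bilal

A candidate is excluded only if no genotype consistent with his phenotype could produce a type B child with a type O mother.
Bilal (type O): no genotype consistent with that phenotype can produce a type-B child with a type-O mother.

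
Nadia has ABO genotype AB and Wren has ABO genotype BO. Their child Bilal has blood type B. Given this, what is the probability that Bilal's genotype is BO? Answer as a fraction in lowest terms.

Cross AB × BO → 1/4 AB, 1/4 AO, 1/4 BB, 1/4 BO.
Type-B genotypes among offspring: BB (1/4), BO (1/4); total 1/2.
P(BO | type B) = (1/4) / (1/2) = 1/2.

1/2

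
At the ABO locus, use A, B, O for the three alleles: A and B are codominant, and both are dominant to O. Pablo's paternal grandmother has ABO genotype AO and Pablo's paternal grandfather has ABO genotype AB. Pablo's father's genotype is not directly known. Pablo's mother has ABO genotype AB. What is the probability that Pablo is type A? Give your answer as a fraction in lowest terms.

3/8

Pablo's father's ABO genotype from AO × AB: 1/4 AA, 1/4 AB, 1/4 AO, 1/4 BO.
Crossing each possibility with the mother AB and summing P(type A): 1/4·1/2 + 1/4·1/4 + 1/4·1/2 + 1/4·1/4 = 3/8.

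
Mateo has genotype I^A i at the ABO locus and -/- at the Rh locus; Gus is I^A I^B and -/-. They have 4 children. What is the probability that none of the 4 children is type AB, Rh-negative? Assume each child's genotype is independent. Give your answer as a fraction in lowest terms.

81/256

ABO cross I^A i × I^A I^B → 1/2 A, 1/4 B, 1/4 AB.
Rh cross -/- × -/- → 1 Rh-; so P(type AB, Rh-negative) = 1/4 × 1 = 1/4 per child.
P(not type AB, Rh-negative) = 3/4 for one child; (3/4)^4 = 81/256.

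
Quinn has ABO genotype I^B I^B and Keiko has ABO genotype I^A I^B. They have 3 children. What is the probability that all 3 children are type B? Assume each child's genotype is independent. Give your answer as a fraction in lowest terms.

ABO cross I^B I^B × I^A I^B → 1/2 B, 1/2 AB.
So P(type B) = 1/2 per child.
All 3 independent: (1/2)^3 = 1/8.

1/8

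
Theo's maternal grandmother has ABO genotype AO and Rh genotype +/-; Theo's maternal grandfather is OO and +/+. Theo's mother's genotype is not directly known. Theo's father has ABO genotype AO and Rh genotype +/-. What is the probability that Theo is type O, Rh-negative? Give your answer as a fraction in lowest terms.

Theo's mother's ABO genotype from AO × OO: 1/2 AO, 1/2 OO.
Crossing each possibility with the father AO and summing P(type O): 1/2·1/4 + 1/2·1/2 = 3/8.
Similarly for Rh via the mother's Rh distribution: P(Rh-) = 1/8.
Independent loci: 3/8 × 1/8 = 3/64.

3/64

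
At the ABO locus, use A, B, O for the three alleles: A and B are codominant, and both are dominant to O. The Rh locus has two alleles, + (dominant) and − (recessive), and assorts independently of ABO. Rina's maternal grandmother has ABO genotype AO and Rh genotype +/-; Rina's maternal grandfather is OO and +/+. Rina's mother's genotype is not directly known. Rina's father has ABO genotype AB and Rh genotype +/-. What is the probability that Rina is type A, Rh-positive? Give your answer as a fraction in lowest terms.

Rina's mother's ABO genotype from AO × OO: 1/2 AO, 1/2 OO.
Crossing each possibility with the father AB and summing P(type A): 1/2·1/2 + 1/2·1/2 = 1/2.
Similarly for Rh via the mother's Rh distribution: P(Rh+) = 7/8.
Independent loci: 1/2 × 7/8 = 7/16.

7/16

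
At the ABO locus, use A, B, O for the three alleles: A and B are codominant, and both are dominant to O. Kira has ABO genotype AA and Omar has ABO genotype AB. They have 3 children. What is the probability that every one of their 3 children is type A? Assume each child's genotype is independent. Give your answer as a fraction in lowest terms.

1/8

ABO cross AA × AB → 1/2 A, 1/2 AB.
So P(type A) = 1/2 per child.
All 3 independent: (1/2)^3 = 1/8.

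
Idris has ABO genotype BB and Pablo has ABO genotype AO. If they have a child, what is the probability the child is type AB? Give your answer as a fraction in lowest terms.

ABO cross BB × AO → offspring phenotypes: 1/2 B, 1/2 AB.
So P(type AB) = 1/2.

1/2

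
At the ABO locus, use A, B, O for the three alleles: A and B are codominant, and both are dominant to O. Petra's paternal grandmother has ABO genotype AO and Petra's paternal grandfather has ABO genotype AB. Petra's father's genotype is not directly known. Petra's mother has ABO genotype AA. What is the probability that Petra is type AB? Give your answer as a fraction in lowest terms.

Petra's father's ABO genotype from AO × AB: 1/4 AA, 1/4 AB, 1/4 AO, 1/4 BO.
Crossing each possibility with the mother AA and summing P(type AB): 1/4·0 + 1/4·1/2 + 1/4·0 + 1/4·1/2 = 1/4.

1/4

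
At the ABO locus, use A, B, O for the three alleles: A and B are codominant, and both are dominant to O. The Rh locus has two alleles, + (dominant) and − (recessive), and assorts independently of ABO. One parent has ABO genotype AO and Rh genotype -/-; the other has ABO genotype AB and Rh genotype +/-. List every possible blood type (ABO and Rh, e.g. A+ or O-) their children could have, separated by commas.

A+, A-, B+, B-, AB+, AB-

Gametes from AO × AB give offspring ABO genotypes AA, AB, AO, BO, i.e. phenotypes A, B, AB.
Rh cross -/- × +/- → phenotypes Rh+, Rh-.
Combining independently: A+, A-, B+, B-, AB+, AB-.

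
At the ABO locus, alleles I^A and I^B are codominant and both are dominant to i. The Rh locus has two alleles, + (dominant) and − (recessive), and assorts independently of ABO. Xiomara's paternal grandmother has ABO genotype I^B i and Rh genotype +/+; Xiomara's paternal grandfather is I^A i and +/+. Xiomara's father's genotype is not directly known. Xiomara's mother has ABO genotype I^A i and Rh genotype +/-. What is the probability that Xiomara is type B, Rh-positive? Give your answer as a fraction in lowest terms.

1/8

Xiomara's father's ABO genotype from I^B i × I^A i: 1/4 I^A I^B, 1/4 I^A i, 1/4 I^B i, 1/4 i i.
Crossing each possibility with the mother I^A i and summing P(type B): 1/4·1/4 + 1/4·0 + 1/4·1/4 + 1/4·0 = 1/8.
Similarly for Rh via the father's Rh distribution: P(Rh+) = 1.
Independent loci: 1/8 × 1 = 1/8.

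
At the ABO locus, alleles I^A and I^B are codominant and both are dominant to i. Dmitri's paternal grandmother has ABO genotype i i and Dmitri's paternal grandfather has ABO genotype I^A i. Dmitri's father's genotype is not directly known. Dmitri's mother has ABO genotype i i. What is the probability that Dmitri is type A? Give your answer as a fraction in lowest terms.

Dmitri's father's ABO genotype from i i × I^A i: 1/2 I^A i, 1/2 i i.
Crossing each possibility with the mother i i and summing P(type A): 1/2·1/2 + 1/2·0 = 1/4.

1/4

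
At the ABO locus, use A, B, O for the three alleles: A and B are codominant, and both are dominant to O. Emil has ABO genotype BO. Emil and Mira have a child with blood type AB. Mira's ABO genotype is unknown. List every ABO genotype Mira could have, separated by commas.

AA, AB, AO

For each candidate genotype of Mira, check whether crossing it with BO can produce every observed child phenotype.
  AA → possible child types {A, AB} ✓
  AB → possible child types {A, B, AB} ✓
  AO → possible child types {O, A, B, AB} ✓
  BB → possible child types {B} ✗
  BO → possible child types {O, B} ✗
  OO → possible child types {O, B} ✗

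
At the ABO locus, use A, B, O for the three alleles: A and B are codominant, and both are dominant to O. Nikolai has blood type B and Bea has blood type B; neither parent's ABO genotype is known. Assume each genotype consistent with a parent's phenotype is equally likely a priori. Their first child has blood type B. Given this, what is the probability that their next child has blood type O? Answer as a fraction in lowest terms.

1/20

Possible genotypes: Nikolai ∈ {BB, BO}; Bea ∈ {BB, BO}.
Weight each parental genotype pair by prior × P(type-B child):
  BB × BB: posterior weight 4/15; P(next child type O) = 0.
  BB × BO: posterior weight 4/15; P(next child type O) = 0.
  BO × BB: posterior weight 4/15; P(next child type O) = 0.
  BO × BO: posterior weight 1/5; P(next child type O) = 1/4.
Weighted sum = 1/20.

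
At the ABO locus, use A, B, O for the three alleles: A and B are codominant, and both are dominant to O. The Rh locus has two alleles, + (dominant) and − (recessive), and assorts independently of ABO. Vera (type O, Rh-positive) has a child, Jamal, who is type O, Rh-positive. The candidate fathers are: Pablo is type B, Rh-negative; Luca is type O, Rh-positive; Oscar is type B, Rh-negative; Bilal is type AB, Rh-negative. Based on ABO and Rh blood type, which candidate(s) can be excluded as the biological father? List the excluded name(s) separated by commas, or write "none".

A candidate is excluded only if no genotype consistent with his phenotype could produce a type O, Rh-positive child with a type O, Rh-positive mother.
Bilal (type AB, Rh-): no genotype consistent with that phenotype can produce a type-O Rh+ child with a type-O mother.

Bilal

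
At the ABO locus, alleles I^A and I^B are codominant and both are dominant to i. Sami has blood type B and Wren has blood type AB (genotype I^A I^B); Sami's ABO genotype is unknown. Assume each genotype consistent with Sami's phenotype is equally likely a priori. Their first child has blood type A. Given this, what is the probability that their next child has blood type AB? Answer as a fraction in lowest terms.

Possible genotypes: Sami ∈ {I^B I^B, I^B i}; Wren ∈ {I^A I^B}.
Weight each parental genotype pair by prior × P(type-A child):
  I^B i × I^A I^B: posterior weight 1; P(next child type AB) = 1/4.
Weighted sum = 1/4.

1/4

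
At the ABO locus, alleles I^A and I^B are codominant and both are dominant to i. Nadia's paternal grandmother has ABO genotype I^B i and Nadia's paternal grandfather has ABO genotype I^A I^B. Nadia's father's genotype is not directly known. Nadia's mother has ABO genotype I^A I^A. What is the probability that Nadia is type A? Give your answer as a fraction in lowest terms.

Nadia's father's ABO genotype from I^B i × I^A I^B: 1/4 I^A I^B, 1/4 I^A i, 1/4 I^B I^B, 1/4 I^B i.
Crossing each possibility with the mother I^A I^A and summing P(type A): 1/4·1/2 + 1/4·1 + 1/4·0 + 1/4·1/2 = 1/2.

1/2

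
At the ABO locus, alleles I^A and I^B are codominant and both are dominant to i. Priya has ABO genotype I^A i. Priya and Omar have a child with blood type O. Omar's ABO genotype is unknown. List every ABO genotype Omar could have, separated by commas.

I^A i, I^B i, i i

For each candidate genotype of Omar, check whether crossing it with I^A i can produce every observed child phenotype.
  I^A I^A → possible child types {A} ✗
  I^A I^B → possible child types {A, B, AB} ✗
  I^A i → possible child types {O, A} ✓
  I^B I^B → possible child types {B, AB} ✗
  I^B i → possible child types {O, A, B, AB} ✓
  i i → possible child types {O, A} ✓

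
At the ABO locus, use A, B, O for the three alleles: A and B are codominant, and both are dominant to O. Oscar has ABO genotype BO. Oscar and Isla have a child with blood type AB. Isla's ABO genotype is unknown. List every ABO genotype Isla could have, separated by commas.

AA, AB, AO

For each candidate genotype of Isla, check whether crossing it with BO can produce every observed child phenotype.
  AA → possible child types {A, AB} ✓
  AB → possible child types {A, B, AB} ✓
  AO → possible child types {O, A, B, AB} ✓
  BB → possible child types {B} ✗
  BO → possible child types {O, B} ✗
  OO → possible child types {O, B} ✗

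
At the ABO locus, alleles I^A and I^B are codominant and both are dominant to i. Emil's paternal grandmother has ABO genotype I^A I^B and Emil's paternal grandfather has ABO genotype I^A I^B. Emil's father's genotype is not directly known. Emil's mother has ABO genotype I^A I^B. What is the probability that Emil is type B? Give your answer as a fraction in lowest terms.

Emil's father's ABO genotype from I^A I^B × I^A I^B: 1/4 I^A I^A, 1/2 I^A I^B, 1/4 I^B I^B.
Crossing each possibility with the mother I^A I^B and summing P(type B): 1/4·0 + 1/2·1/4 + 1/4·1/2 = 1/4.

1/4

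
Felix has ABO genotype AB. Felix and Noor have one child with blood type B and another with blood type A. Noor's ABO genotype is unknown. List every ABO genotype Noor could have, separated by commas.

For each candidate genotype of Noor, check whether crossing it with AB can produce every observed child phenotype.
  AA → possible child types {A, AB} ✗
  AB → possible child types {A, B, AB} ✓
  AO → possible child types {A, B, AB} ✓
  BB → possible child types {B, AB} ✗
  BO → possible child types {A, B, AB} ✓
  OO → possible child types {A, B} ✓

AB, AO, BO, OO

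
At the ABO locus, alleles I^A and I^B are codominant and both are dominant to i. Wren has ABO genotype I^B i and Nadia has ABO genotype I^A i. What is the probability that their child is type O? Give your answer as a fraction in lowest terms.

1/4

ABO cross I^B i × I^A i → offspring phenotypes: 1/4 O, 1/4 A, 1/4 B, 1/4 AB.
So P(type O) = 1/4.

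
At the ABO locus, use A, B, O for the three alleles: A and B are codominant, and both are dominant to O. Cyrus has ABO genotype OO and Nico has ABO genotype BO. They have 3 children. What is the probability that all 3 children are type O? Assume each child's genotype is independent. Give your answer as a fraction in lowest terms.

ABO cross OO × BO → 1/2 O, 1/2 B.
So P(type O) = 1/2 per child.
All 3 independent: (1/2)^3 = 1/8.

1/8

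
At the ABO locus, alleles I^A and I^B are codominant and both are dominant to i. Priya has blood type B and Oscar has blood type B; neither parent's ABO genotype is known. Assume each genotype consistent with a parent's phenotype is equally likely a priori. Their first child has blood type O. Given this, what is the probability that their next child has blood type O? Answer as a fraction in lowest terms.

Possible genotypes: Priya ∈ {I^B I^B, I^B i}; Oscar ∈ {I^B I^B, I^B i}.
Weight each parental genotype pair by prior × P(type-O child):
  I^B i × I^B i: posterior weight 1; P(next child type O) = 1/4.
Weighted sum = 1/4.

1/4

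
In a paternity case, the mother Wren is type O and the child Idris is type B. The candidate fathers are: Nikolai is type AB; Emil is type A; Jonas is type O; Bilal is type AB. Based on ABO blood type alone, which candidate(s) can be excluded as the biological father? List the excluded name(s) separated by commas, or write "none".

A candidate is excluded only if no genotype consistent with his phenotype could produce a type B child with a type O mother.
Emil (type A): no genotype consistent with that phenotype can produce a type-B child with a type-O mother.
Jonas (type O): no genotype consistent with that phenotype can produce a type-B child with a type-O mother.

Emil, Jonas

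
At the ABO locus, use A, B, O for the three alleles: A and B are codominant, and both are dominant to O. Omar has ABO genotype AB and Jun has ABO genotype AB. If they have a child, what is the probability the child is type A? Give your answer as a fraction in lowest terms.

ABO cross AB × AB → offspring phenotypes: 1/4 A, 1/4 B, 1/2 AB.
So P(type A) = 1/4.

1/4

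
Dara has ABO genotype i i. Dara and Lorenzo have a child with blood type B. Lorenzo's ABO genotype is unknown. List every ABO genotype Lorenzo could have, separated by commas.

For each candidate genotype of Lorenzo, check whether crossing it with i i can produce every observed child phenotype.
  I^A I^A → possible child types {A} ✗
  I^A I^B → possible child types {A, B} ✓
  I^A i → possible child types {O, A} ✗
  I^B I^B → possible child types {B} ✓
  I^B i → possible child types {O, B} ✓
  i i → possible child types {O} ✗

I^A I^B, I^B I^B, I^B i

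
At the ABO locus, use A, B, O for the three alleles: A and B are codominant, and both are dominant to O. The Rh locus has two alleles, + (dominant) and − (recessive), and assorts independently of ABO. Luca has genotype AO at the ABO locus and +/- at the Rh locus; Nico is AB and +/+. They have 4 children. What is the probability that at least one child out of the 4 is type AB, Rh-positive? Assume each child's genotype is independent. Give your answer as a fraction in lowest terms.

175/256

ABO cross AO × AB → 1/2 A, 1/4 B, 1/4 AB.
Rh cross +/- × +/+ → 1 Rh+; so P(type AB, Rh-positive) = 1/4 × 1 = 1/4 per child.
P(none) = (3/4)^4 = 81/256; P(at least one) = 1 − 81/256 = 175/256.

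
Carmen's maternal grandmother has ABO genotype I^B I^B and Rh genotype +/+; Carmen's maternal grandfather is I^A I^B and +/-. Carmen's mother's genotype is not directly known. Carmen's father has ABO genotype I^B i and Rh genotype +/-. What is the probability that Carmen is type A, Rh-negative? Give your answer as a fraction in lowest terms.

1/64

Carmen's mother's ABO genotype from I^B I^B × I^A I^B: 1/2 I^A I^B, 1/2 I^B I^B.
Crossing each possibility with the father I^B i and summing P(type A): 1/2·1/4 + 1/2·0 = 1/8.
Similarly for Rh via the mother's Rh distribution: P(Rh-) = 1/8.
Independent loci: 1/8 × 1/8 = 1/64.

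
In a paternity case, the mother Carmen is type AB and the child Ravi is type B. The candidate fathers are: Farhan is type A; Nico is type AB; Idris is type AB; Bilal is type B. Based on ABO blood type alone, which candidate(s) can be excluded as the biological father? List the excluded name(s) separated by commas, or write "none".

A candidate is excluded only if no genotype consistent with his phenotype could produce a type B child with a type AB mother.
Every candidate has at least one consistent genotype combination, so none can be excluded.

none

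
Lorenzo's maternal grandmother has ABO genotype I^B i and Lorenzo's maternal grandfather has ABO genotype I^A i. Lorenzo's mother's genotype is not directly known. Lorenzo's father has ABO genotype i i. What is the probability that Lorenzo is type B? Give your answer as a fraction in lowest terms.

1/4

Lorenzo's mother's ABO genotype from I^B i × I^A i: 1/4 I^A I^B, 1/4 I^A i, 1/4 I^B i, 1/4 i i.
Crossing each possibility with the father i i and summing P(type B): 1/4·1/2 + 1/4·0 + 1/4·1/2 + 1/4·0 = 1/4.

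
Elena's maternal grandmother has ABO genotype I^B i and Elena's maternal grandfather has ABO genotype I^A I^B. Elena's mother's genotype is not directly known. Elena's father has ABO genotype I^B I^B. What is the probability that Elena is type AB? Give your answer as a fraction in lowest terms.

1/4

Elena's mother's ABO genotype from I^B i × I^A I^B: 1/4 I^A I^B, 1/4 I^A i, 1/4 I^B I^B, 1/4 I^B i.
Crossing each possibility with the father I^B I^B and summing P(type AB): 1/4·1/2 + 1/4·1/2 + 1/4·0 + 1/4·0 = 1/4.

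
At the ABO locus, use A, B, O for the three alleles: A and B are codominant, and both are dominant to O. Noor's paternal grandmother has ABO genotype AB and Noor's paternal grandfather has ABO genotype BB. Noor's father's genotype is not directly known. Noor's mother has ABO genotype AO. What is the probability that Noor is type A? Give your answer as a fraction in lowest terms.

Noor's father's ABO genotype from AB × BB: 1/2 AB, 1/2 BB.
Crossing each possibility with the mother AO and summing P(type A): 1/2·1/2 + 1/2·0 = 1/4.

1/4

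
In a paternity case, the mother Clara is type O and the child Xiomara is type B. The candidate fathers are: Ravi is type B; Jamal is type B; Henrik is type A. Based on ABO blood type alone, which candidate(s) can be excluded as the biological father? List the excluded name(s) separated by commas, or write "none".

A candidate is excluded only if no genotype consistent with his phenotype could produce a type B child with a type O mother.
Henrik (type A): no genotype consistent with that phenotype can produce a type-B child with a type-O mother.

Henrik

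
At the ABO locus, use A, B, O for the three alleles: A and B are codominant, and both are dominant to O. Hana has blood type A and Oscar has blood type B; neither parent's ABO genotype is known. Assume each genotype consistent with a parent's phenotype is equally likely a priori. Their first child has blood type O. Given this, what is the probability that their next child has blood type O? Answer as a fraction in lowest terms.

1/4

Possible genotypes: Hana ∈ {AA, AO}; Oscar ∈ {BB, BO}.
Weight each parental genotype pair by prior × P(type-O child):
  AO × BO: posterior weight 1; P(next child type O) = 1/4.
Weighted sum = 1/4.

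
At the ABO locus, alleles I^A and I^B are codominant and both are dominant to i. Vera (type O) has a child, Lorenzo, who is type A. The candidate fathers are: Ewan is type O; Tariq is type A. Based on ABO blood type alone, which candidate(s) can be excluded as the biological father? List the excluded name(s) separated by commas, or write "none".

Ewan

A candidate is excluded only if no genotype consistent with his phenotype could produce a type A child with a type O mother.
Ewan (type O): no genotype consistent with that phenotype can produce a type-A child with a type-O mother.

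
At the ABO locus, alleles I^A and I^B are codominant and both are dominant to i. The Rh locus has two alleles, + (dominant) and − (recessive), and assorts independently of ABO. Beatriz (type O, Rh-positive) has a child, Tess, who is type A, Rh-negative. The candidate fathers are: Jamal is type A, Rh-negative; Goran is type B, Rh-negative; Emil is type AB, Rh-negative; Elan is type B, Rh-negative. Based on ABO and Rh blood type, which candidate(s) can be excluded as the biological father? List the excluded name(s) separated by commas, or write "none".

A candidate is excluded only if no genotype consistent with his phenotype could produce a type A, Rh-negative child with a type O, Rh-positive mother.
Goran (type B, Rh-): no genotype consistent with that phenotype can produce a type-A Rh- child with a type-O mother.
Elan (type B, Rh-): no genotype consistent with that phenotype can produce a type-A Rh- child with a type-O mother.

Goran, Elan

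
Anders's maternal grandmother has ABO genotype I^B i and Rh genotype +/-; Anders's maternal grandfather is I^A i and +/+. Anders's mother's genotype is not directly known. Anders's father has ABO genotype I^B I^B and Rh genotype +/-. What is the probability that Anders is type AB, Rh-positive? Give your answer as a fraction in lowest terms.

7/32

Anders's mother's ABO genotype from I^B i × I^A i: 1/4 I^A I^B, 1/4 I^A i, 1/4 I^B i, 1/4 i i.
Crossing each possibility with the father I^B I^B and summing P(type AB): 1/4·1/2 + 1/4·1/2 + 1/4·0 + 1/4·0 = 1/4.
Similarly for Rh via the mother's Rh distribution: P(Rh+) = 7/8.
Independent loci: 1/4 × 7/8 = 7/32.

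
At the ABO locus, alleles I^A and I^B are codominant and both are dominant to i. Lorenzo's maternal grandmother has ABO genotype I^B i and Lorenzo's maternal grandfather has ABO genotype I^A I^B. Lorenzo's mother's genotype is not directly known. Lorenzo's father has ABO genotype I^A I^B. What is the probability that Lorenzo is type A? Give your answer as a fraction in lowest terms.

1/4

Lorenzo's mother's ABO genotype from I^B i × I^A I^B: 1/4 I^A I^B, 1/4 I^A i, 1/4 I^B I^B, 1/4 I^B i.
Crossing each possibility with the father I^A I^B and summing P(type A): 1/4·1/4 + 1/4·1/2 + 1/4·0 + 1/4·1/4 = 1/4.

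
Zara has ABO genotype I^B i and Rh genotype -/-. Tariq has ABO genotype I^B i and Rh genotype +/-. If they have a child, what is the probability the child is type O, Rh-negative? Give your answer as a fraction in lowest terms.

ABO cross I^B i × I^B i → offspring phenotypes: 1/4 O, 3/4 B.
Rh cross -/- × +/- → 1/2 Rh+, 1/2 Rh-.
Independent loci: P(type O, Rh-negative) = 1/4 × 1/2 = 1/8.

1/8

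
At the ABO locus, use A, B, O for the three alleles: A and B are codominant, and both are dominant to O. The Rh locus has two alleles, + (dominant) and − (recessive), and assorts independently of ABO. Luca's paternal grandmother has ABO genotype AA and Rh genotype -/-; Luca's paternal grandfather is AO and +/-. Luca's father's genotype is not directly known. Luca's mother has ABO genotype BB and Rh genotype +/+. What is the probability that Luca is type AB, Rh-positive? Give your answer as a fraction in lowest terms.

3/4

Luca's father's ABO genotype from AA × AO: 1/2 AA, 1/2 AO.
Crossing each possibility with the mother BB and summing P(type AB): 1/2·1 + 1/2·1/2 = 3/4.
Similarly for Rh via the father's Rh distribution: P(Rh+) = 1.
Independent loci: 3/4 × 1 = 3/4.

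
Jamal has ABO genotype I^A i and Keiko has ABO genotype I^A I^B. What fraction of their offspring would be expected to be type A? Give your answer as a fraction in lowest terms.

ABO cross I^A i × I^A I^B → offspring phenotypes: 1/2 A, 1/4 B, 1/4 AB.
So P(type A) = 1/2.

1/2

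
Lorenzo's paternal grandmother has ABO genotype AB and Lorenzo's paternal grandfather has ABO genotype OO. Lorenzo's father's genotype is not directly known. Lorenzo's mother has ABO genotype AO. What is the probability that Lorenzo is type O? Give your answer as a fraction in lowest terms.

1/4

Lorenzo's father's ABO genotype from AB × OO: 1/2 AO, 1/2 BO.
Crossing each possibility with the mother AO and summing P(type O): 1/2·1/4 + 1/2·1/4 = 1/4.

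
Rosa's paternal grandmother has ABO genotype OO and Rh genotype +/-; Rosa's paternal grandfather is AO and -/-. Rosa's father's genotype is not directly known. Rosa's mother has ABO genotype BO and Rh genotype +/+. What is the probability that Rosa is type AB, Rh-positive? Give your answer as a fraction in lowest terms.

Rosa's father's ABO genotype from OO × AO: 1/2 AO, 1/2 OO.
Crossing each possibility with the mother BO and summing P(type AB): 1/2·1/4 + 1/2·0 = 1/8.
Similarly for Rh via the father's Rh distribution: P(Rh+) = 1.
Independent loci: 1/8 × 1 = 1/8.

1/8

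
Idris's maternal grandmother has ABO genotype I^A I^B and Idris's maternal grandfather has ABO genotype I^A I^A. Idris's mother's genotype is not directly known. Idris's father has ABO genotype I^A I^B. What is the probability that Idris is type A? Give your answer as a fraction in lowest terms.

Idris's mother's ABO genotype from I^A I^B × I^A I^A: 1/2 I^A I^A, 1/2 I^A I^B.
Crossing each possibility with the father I^A I^B and summing P(type A): 1/2·1/2 + 1/2·1/4 = 3/8.

3/8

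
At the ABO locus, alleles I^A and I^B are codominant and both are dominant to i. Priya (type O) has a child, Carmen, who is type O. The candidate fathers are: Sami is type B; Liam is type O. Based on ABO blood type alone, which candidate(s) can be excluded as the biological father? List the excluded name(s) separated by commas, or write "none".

none

A candidate is excluded only if no genotype consistent with his phenotype could produce a type O child with a type O mother.
Every candidate has at least one consistent genotype combination, so none can be excluded.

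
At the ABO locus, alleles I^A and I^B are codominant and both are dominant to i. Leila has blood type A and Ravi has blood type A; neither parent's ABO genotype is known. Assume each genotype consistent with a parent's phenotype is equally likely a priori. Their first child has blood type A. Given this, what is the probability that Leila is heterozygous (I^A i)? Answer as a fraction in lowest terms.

7/15

Possible genotypes: Leila ∈ {I^A I^A, I^A i}; Ravi ∈ {I^A I^A, I^A i}.
Weight each parental genotype pair by prior × P(type-A child):
  I^A I^A × I^A I^A: posterior weight 4/15.
  I^A I^A × I^A i: posterior weight 4/15.
  I^A i × I^A I^A: posterior weight 4/15.
  I^A i × I^A i: posterior weight 1/5.
Sum the posterior weight over pairs where Leila is I^A i: 7/15.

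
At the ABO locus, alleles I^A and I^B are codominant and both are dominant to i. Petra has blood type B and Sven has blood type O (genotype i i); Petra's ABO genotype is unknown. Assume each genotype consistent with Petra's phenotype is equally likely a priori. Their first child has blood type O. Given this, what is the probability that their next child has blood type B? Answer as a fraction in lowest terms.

Possible genotypes: Petra ∈ {I^B I^B, I^B i}; Sven ∈ {i i}.
Weight each parental genotype pair by prior × P(type-O child):
  I^B i × i i: posterior weight 1; P(next child type B) = 1/2.
Weighted sum = 1/2.

1/2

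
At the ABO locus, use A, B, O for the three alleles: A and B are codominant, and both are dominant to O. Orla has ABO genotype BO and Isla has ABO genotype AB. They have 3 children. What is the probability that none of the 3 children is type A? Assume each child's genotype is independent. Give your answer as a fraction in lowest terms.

27/64

ABO cross BO × AB → 1/4 A, 1/2 B, 1/4 AB.
So P(type A) = 1/4 per child.
P(not type A) = 3/4 for one child; (3/4)^3 = 27/64.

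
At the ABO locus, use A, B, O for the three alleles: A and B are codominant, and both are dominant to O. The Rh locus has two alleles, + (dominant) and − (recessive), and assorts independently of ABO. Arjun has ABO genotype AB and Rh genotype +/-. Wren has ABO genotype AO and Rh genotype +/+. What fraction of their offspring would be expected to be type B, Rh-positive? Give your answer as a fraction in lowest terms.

ABO cross AB × AO → offspring phenotypes: 1/2 A, 1/4 B, 1/4 AB.
Rh cross +/- × +/+ → 1 Rh+.
Independent loci: P(type B, Rh-positive) = 1/4 × 1 = 1/4.

1/4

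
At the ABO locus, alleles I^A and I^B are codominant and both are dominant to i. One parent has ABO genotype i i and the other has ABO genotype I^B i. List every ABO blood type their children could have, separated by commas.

Gametes from i i × I^B i give offspring ABO genotypes I^B i, i i, i.e. phenotypes O, B.

O, B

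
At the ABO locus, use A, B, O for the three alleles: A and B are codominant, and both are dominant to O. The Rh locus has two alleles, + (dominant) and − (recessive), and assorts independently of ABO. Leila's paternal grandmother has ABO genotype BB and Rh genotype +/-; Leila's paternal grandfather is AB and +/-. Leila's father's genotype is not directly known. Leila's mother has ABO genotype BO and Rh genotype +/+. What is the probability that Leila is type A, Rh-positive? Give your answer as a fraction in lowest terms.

Leila's father's ABO genotype from BB × AB: 1/2 AB, 1/2 BB.
Crossing each possibility with the mother BO and summing P(type A): 1/2·1/4 + 1/2·0 = 1/8.
Similarly for Rh via the father's Rh distribution: P(Rh+) = 1.
Independent loci: 1/8 × 1 = 1/8.

1/8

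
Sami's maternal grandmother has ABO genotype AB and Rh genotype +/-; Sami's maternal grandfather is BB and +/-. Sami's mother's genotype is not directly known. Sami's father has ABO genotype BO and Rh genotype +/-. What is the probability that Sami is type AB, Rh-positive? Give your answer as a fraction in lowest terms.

Sami's mother's ABO genotype from AB × BB: 1/2 AB, 1/2 BB.
Crossing each possibility with the father BO and summing P(type AB): 1/2·1/4 + 1/2·0 = 1/8.
Similarly for Rh via the mother's Rh distribution: P(Rh+) = 3/4.
Independent loci: 1/8 × 3/4 = 3/32.

3/32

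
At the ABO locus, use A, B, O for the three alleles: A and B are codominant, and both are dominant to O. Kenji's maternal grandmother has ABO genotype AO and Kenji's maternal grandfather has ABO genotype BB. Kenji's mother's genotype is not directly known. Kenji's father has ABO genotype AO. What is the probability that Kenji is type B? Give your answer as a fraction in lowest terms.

Kenji's mother's ABO genotype from AO × BB: 1/2 AB, 1/2 BO.
Crossing each possibility with the father AO and summing P(type B): 1/2·1/4 + 1/2·1/4 = 1/4.

1/4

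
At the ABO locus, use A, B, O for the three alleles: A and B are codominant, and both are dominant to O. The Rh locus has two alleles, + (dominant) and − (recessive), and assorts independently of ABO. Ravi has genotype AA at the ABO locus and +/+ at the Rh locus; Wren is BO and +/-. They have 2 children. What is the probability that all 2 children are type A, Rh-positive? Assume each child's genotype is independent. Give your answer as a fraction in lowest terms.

ABO cross AA × BO → 1/2 A, 1/2 AB.
Rh cross +/+ × +/- → 1 Rh+; so P(type A, Rh-positive) = 1/2 × 1 = 1/2 per child.
All 2 independent: (1/2)^2 = 1/4.

1/4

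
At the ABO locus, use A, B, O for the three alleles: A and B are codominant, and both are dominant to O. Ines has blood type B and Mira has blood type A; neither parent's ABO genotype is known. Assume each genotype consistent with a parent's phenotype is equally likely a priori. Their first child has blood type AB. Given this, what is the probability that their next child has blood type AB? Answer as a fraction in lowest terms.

25/36

Possible genotypes: Ines ∈ {BB, BO}; Mira ∈ {AA, AO}.
Weight each parental genotype pair by prior × P(type-AB child):
  BB × AA: posterior weight 4/9; P(next child type AB) = 1.
  BB × AO: posterior weight 2/9; P(next child type AB) = 1/2.
  BO × AA: posterior weight 2/9; P(next child type AB) = 1/2.
  BO × AO: posterior weight 1/9; P(next child type AB) = 1/4.
Weighted sum = 25/36.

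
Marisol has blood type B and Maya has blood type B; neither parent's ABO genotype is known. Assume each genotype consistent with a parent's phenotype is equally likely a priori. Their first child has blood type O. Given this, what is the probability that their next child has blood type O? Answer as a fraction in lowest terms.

1/4

Possible genotypes: Marisol ∈ {BB, BO}; Maya ∈ {BB, BO}.
Weight each parental genotype pair by prior × P(type-O child):
  BO × BO: posterior weight 1; P(next child type O) = 1/4.
Weighted sum = 1/4.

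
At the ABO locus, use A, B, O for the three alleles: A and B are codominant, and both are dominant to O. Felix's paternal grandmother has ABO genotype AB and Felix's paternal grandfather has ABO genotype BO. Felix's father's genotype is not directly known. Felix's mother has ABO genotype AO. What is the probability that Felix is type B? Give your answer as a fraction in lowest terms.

Felix's father's ABO genotype from AB × BO: 1/4 AB, 1/4 AO, 1/4 BB, 1/4 BO.
Crossing each possibility with the mother AO and summing P(type B): 1/4·1/4 + 1/4·0 + 1/4·1/2 + 1/4·1/4 = 1/4.

1/4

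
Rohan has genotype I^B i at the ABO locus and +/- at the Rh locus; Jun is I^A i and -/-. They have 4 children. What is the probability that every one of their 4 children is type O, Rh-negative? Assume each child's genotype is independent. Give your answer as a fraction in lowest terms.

1/4096

ABO cross I^B i × I^A i → 1/4 O, 1/4 A, 1/4 B, 1/4 AB.
Rh cross +/- × -/- → 1/2 Rh+, 1/2 Rh-; so P(type O, Rh-negative) = 1/4 × 1/2 = 1/8 per child.
All 4 independent: (1/8)^4 = 1/4096.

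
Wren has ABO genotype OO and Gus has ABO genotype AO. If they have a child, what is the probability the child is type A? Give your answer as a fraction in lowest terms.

1/2

ABO cross OO × AO → offspring phenotypes: 1/2 O, 1/2 A.
So P(type A) = 1/2.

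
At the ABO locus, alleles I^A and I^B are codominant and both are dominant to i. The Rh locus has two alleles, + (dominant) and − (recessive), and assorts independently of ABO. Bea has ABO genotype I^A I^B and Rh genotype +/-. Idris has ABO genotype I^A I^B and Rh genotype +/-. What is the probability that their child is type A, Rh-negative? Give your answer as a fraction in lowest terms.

1/16

ABO cross I^A I^B × I^A I^B → offspring phenotypes: 1/4 A, 1/4 B, 1/2 AB.
Rh cross +/- × +/- → 3/4 Rh+, 1/4 Rh-.
Independent loci: P(type A, Rh-negative) = 1/4 × 1/4 = 1/16.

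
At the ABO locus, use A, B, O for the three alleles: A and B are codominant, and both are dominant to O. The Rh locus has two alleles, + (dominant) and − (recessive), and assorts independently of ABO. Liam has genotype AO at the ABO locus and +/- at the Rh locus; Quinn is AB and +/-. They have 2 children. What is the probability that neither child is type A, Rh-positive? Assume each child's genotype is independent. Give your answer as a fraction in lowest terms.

25/64

ABO cross AO × AB → 1/2 A, 1/4 B, 1/4 AB.
Rh cross +/- × +/- → 3/4 Rh+, 1/4 Rh-; so P(type A, Rh-positive) = 1/2 × 3/4 = 3/8 per child.
P(not type A, Rh-positive) = 5/8 for one child; (5/8)^2 = 25/64.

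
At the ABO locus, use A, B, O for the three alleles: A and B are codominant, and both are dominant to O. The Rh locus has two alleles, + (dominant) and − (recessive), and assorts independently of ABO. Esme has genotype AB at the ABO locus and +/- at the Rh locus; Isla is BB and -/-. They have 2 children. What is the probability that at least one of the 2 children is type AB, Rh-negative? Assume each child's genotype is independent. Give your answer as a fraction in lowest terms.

7/16

ABO cross AB × BB → 1/2 B, 1/2 AB.
Rh cross +/- × -/- → 1/2 Rh+, 1/2 Rh-; so P(type AB, Rh-negative) = 1/2 × 1/2 = 1/4 per child.
P(none) = (3/4)^2 = 9/16; P(at least one) = 1 − 9/16 = 7/16.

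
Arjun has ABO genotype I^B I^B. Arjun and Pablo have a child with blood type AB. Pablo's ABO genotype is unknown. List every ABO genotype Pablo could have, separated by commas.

For each candidate genotype of Pablo, check whether crossing it with I^B I^B can produce every observed child phenotype.
  I^A I^A → possible child types {AB} ✓
  I^A I^B → possible child types {B, AB} ✓
  I^A i → possible child types {B, AB} ✓
  I^B I^B → possible child types {B} ✗
  I^B i → possible child types {B} ✗
  i i → possible child types {B} ✗

I^A I^A, I^A I^B, I^A i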